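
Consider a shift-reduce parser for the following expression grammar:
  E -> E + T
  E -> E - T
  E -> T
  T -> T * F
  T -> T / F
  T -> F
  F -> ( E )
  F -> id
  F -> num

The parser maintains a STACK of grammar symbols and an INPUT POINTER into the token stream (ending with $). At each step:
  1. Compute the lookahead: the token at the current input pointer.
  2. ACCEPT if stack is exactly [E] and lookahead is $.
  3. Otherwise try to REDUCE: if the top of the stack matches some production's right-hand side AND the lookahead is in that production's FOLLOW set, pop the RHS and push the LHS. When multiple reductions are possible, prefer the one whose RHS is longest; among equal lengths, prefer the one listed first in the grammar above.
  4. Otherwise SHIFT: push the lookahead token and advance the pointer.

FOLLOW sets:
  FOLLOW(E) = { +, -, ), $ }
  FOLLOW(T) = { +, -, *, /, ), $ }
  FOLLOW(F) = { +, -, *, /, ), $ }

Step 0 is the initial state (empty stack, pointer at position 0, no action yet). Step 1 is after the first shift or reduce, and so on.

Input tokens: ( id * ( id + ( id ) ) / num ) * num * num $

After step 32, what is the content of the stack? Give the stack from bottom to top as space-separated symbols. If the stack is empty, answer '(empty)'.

Answer: T *

Derivation:
Step 1: shift (. Stack=[(] ptr=1 lookahead=id remaining=[id * ( id + ( id ) ) / num ) * num * num $]
Step 2: shift id. Stack=[( id] ptr=2 lookahead=* remaining=[* ( id + ( id ) ) / num ) * num * num $]
Step 3: reduce F->id. Stack=[( F] ptr=2 lookahead=* remaining=[* ( id + ( id ) ) / num ) * num * num $]
Step 4: reduce T->F. Stack=[( T] ptr=2 lookahead=* remaining=[* ( id + ( id ) ) / num ) * num * num $]
Step 5: shift *. Stack=[( T *] ptr=3 lookahead=( remaining=[( id + ( id ) ) / num ) * num * num $]
Step 6: shift (. Stack=[( T * (] ptr=4 lookahead=id remaining=[id + ( id ) ) / num ) * num * num $]
Step 7: shift id. Stack=[( T * ( id] ptr=5 lookahead=+ remaining=[+ ( id ) ) / num ) * num * num $]
Step 8: reduce F->id. Stack=[( T * ( F] ptr=5 lookahead=+ remaining=[+ ( id ) ) / num ) * num * num $]
Step 9: reduce T->F. Stack=[( T * ( T] ptr=5 lookahead=+ remaining=[+ ( id ) ) / num ) * num * num $]
Step 10: reduce E->T. Stack=[( T * ( E] ptr=5 lookahead=+ remaining=[+ ( id ) ) / num ) * num * num $]
Step 11: shift +. Stack=[( T * ( E +] ptr=6 lookahead=( remaining=[( id ) ) / num ) * num * num $]
Step 12: shift (. Stack=[( T * ( E + (] ptr=7 lookahead=id remaining=[id ) ) / num ) * num * num $]
Step 13: shift id. Stack=[( T * ( E + ( id] ptr=8 lookahead=) remaining=[) ) / num ) * num * num $]
Step 14: reduce F->id. Stack=[( T * ( E + ( F] ptr=8 lookahead=) remaining=[) ) / num ) * num * num $]
Step 15: reduce T->F. Stack=[( T * ( E + ( T] ptr=8 lookahead=) remaining=[) ) / num ) * num * num $]
Step 16: reduce E->T. Stack=[( T * ( E + ( E] ptr=8 lookahead=) remaining=[) ) / num ) * num * num $]
Step 17: shift ). Stack=[( T * ( E + ( E )] ptr=9 lookahead=) remaining=[) / num ) * num * num $]
Step 18: reduce F->( E ). Stack=[( T * ( E + F] ptr=9 lookahead=) remaining=[) / num ) * num * num $]
Step 19: reduce T->F. Stack=[( T * ( E + T] ptr=9 lookahead=) remaining=[) / num ) * num * num $]
Step 20: reduce E->E + T. Stack=[( T * ( E] ptr=9 lookahead=) remaining=[) / num ) * num * num $]
Step 21: shift ). Stack=[( T * ( E )] ptr=10 lookahead=/ remaining=[/ num ) * num * num $]
Step 22: reduce F->( E ). Stack=[( T * F] ptr=10 lookahead=/ remaining=[/ num ) * num * num $]
Step 23: reduce T->T * F. Stack=[( T] ptr=10 lookahead=/ remaining=[/ num ) * num * num $]
Step 24: shift /. Stack=[( T /] ptr=11 lookahead=num remaining=[num ) * num * num $]
Step 25: shift num. Stack=[( T / num] ptr=12 lookahead=) remaining=[) * num * num $]
Step 26: reduce F->num. Stack=[( T / F] ptr=12 lookahead=) remaining=[) * num * num $]
Step 27: reduce T->T / F. Stack=[( T] ptr=12 lookahead=) remaining=[) * num * num $]
Step 28: reduce E->T. Stack=[( E] ptr=12 lookahead=) remaining=[) * num * num $]
Step 29: shift ). Stack=[( E )] ptr=13 lookahead=* remaining=[* num * num $]
Step 30: reduce F->( E ). Stack=[F] ptr=13 lookahead=* remaining=[* num * num $]
Step 31: reduce T->F. Stack=[T] ptr=13 lookahead=* remaining=[* num * num $]
Step 32: shift *. Stack=[T *] ptr=14 lookahead=num remaining=[num * num $]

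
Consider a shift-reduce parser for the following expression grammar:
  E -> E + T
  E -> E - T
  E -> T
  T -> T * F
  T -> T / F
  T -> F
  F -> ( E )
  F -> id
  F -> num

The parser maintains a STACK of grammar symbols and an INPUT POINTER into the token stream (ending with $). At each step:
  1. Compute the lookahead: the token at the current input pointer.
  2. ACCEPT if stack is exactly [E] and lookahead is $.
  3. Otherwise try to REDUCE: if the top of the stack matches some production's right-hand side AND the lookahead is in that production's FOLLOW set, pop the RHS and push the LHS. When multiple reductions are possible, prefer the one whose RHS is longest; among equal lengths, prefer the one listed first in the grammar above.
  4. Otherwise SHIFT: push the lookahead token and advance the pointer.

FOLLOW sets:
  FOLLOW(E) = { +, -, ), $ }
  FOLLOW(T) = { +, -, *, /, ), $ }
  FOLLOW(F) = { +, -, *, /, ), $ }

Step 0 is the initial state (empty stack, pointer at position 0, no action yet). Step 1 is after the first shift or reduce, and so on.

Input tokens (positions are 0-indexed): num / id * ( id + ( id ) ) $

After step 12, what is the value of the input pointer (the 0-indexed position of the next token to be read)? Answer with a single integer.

Step 1: shift num. Stack=[num] ptr=1 lookahead=/ remaining=[/ id * ( id + ( id ) ) $]
Step 2: reduce F->num. Stack=[F] ptr=1 lookahead=/ remaining=[/ id * ( id + ( id ) ) $]
Step 3: reduce T->F. Stack=[T] ptr=1 lookahead=/ remaining=[/ id * ( id + ( id ) ) $]
Step 4: shift /. Stack=[T /] ptr=2 lookahead=id remaining=[id * ( id + ( id ) ) $]
Step 5: shift id. Stack=[T / id] ptr=3 lookahead=* remaining=[* ( id + ( id ) ) $]
Step 6: reduce F->id. Stack=[T / F] ptr=3 lookahead=* remaining=[* ( id + ( id ) ) $]
Step 7: reduce T->T / F. Stack=[T] ptr=3 lookahead=* remaining=[* ( id + ( id ) ) $]
Step 8: shift *. Stack=[T *] ptr=4 lookahead=( remaining=[( id + ( id ) ) $]
Step 9: shift (. Stack=[T * (] ptr=5 lookahead=id remaining=[id + ( id ) ) $]
Step 10: shift id. Stack=[T * ( id] ptr=6 lookahead=+ remaining=[+ ( id ) ) $]
Step 11: reduce F->id. Stack=[T * ( F] ptr=6 lookahead=+ remaining=[+ ( id ) ) $]
Step 12: reduce T->F. Stack=[T * ( T] ptr=6 lookahead=+ remaining=[+ ( id ) ) $]

Answer: 6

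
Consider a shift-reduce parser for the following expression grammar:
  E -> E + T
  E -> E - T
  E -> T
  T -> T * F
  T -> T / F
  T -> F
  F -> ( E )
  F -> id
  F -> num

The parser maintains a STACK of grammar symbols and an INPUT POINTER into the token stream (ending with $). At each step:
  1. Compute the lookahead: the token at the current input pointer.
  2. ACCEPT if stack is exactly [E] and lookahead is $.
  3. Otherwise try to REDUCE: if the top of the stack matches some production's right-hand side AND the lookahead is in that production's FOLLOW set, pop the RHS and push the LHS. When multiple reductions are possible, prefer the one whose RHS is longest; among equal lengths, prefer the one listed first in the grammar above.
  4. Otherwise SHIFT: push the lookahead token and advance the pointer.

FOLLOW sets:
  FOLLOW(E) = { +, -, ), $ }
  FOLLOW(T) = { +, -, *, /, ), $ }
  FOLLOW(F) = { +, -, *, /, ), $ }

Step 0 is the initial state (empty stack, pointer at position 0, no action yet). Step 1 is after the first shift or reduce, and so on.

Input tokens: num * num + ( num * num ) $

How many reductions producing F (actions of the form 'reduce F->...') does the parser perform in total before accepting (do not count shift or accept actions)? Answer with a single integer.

Answer: 5

Derivation:
Step 1: shift num. Stack=[num] ptr=1 lookahead=* remaining=[* num + ( num * num ) $]
Step 2: reduce F->num. Stack=[F] ptr=1 lookahead=* remaining=[* num + ( num * num ) $]
Step 3: reduce T->F. Stack=[T] ptr=1 lookahead=* remaining=[* num + ( num * num ) $]
Step 4: shift *. Stack=[T *] ptr=2 lookahead=num remaining=[num + ( num * num ) $]
Step 5: shift num. Stack=[T * num] ptr=3 lookahead=+ remaining=[+ ( num * num ) $]
Step 6: reduce F->num. Stack=[T * F] ptr=3 lookahead=+ remaining=[+ ( num * num ) $]
Step 7: reduce T->T * F. Stack=[T] ptr=3 lookahead=+ remaining=[+ ( num * num ) $]
Step 8: reduce E->T. Stack=[E] ptr=3 lookahead=+ remaining=[+ ( num * num ) $]
Step 9: shift +. Stack=[E +] ptr=4 lookahead=( remaining=[( num * num ) $]
Step 10: shift (. Stack=[E + (] ptr=5 lookahead=num remaining=[num * num ) $]
Step 11: shift num. Stack=[E + ( num] ptr=6 lookahead=* remaining=[* num ) $]
Step 12: reduce F->num. Stack=[E + ( F] ptr=6 lookahead=* remaining=[* num ) $]
Step 13: reduce T->F. Stack=[E + ( T] ptr=6 lookahead=* remaining=[* num ) $]
Step 14: shift *. Stack=[E + ( T *] ptr=7 lookahead=num remaining=[num ) $]
Step 15: shift num. Stack=[E + ( T * num] ptr=8 lookahead=) remaining=[) $]
Step 16: reduce F->num. Stack=[E + ( T * F] ptr=8 lookahead=) remaining=[) $]
Step 17: reduce T->T * F. Stack=[E + ( T] ptr=8 lookahead=) remaining=[) $]
Step 18: reduce E->T. Stack=[E + ( E] ptr=8 lookahead=) remaining=[) $]
Step 19: shift ). Stack=[E + ( E )] ptr=9 lookahead=$ remaining=[$]
Step 20: reduce F->( E ). Stack=[E + F] ptr=9 lookahead=$ remaining=[$]
Step 21: reduce T->F. Stack=[E + T] ptr=9 lookahead=$ remaining=[$]
Step 22: reduce E->E + T. Stack=[E] ptr=9 lookahead=$ remaining=[$]
Step 23: accept. Stack=[E] ptr=9 lookahead=$ remaining=[$]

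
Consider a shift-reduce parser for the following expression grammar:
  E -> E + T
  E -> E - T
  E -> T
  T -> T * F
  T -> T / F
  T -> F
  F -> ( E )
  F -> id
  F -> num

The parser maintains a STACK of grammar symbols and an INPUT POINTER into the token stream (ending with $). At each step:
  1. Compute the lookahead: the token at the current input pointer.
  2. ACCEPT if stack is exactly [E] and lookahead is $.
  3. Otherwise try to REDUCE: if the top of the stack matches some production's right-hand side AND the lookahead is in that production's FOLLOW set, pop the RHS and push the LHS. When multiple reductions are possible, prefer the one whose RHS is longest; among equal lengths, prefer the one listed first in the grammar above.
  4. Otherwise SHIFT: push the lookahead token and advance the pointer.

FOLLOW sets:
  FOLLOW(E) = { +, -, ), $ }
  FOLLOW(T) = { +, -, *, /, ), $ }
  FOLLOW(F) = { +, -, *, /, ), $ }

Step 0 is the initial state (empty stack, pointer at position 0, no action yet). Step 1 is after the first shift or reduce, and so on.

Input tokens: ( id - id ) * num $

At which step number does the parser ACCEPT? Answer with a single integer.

Answer: 19

Derivation:
Step 1: shift (. Stack=[(] ptr=1 lookahead=id remaining=[id - id ) * num $]
Step 2: shift id. Stack=[( id] ptr=2 lookahead=- remaining=[- id ) * num $]
Step 3: reduce F->id. Stack=[( F] ptr=2 lookahead=- remaining=[- id ) * num $]
Step 4: reduce T->F. Stack=[( T] ptr=2 lookahead=- remaining=[- id ) * num $]
Step 5: reduce E->T. Stack=[( E] ptr=2 lookahead=- remaining=[- id ) * num $]
Step 6: shift -. Stack=[( E -] ptr=3 lookahead=id remaining=[id ) * num $]
Step 7: shift id. Stack=[( E - id] ptr=4 lookahead=) remaining=[) * num $]
Step 8: reduce F->id. Stack=[( E - F] ptr=4 lookahead=) remaining=[) * num $]
Step 9: reduce T->F. Stack=[( E - T] ptr=4 lookahead=) remaining=[) * num $]
Step 10: reduce E->E - T. Stack=[( E] ptr=4 lookahead=) remaining=[) * num $]
Step 11: shift ). Stack=[( E )] ptr=5 lookahead=* remaining=[* num $]
Step 12: reduce F->( E ). Stack=[F] ptr=5 lookahead=* remaining=[* num $]
Step 13: reduce T->F. Stack=[T] ptr=5 lookahead=* remaining=[* num $]
Step 14: shift *. Stack=[T *] ptr=6 lookahead=num remaining=[num $]
Step 15: shift num. Stack=[T * num] ptr=7 lookahead=$ remaining=[$]
Step 16: reduce F->num. Stack=[T * F] ptr=7 lookahead=$ remaining=[$]
Step 17: reduce T->T * F. Stack=[T] ptr=7 lookahead=$ remaining=[$]
Step 18: reduce E->T. Stack=[E] ptr=7 lookahead=$ remaining=[$]
Step 19: accept. Stack=[E] ptr=7 lookahead=$ remaining=[$]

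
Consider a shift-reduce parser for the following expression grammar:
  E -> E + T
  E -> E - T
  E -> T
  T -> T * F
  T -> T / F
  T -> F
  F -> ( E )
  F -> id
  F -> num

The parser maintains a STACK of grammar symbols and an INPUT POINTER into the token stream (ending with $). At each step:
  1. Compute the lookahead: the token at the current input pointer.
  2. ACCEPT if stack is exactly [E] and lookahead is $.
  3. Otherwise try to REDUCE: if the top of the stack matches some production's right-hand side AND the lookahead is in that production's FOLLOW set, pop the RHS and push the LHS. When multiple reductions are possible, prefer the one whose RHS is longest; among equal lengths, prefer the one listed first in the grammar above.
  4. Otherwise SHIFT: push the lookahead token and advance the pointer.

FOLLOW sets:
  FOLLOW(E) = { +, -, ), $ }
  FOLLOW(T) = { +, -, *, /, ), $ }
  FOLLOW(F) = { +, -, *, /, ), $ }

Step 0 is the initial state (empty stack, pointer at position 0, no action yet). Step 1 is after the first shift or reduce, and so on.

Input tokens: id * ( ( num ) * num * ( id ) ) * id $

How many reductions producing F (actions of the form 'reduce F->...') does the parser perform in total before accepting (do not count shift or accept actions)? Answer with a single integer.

Step 1: shift id. Stack=[id] ptr=1 lookahead=* remaining=[* ( ( num ) * num * ( id ) ) * id $]
Step 2: reduce F->id. Stack=[F] ptr=1 lookahead=* remaining=[* ( ( num ) * num * ( id ) ) * id $]
Step 3: reduce T->F. Stack=[T] ptr=1 lookahead=* remaining=[* ( ( num ) * num * ( id ) ) * id $]
Step 4: shift *. Stack=[T *] ptr=2 lookahead=( remaining=[( ( num ) * num * ( id ) ) * id $]
Step 5: shift (. Stack=[T * (] ptr=3 lookahead=( remaining=[( num ) * num * ( id ) ) * id $]
Step 6: shift (. Stack=[T * ( (] ptr=4 lookahead=num remaining=[num ) * num * ( id ) ) * id $]
Step 7: shift num. Stack=[T * ( ( num] ptr=5 lookahead=) remaining=[) * num * ( id ) ) * id $]
Step 8: reduce F->num. Stack=[T * ( ( F] ptr=5 lookahead=) remaining=[) * num * ( id ) ) * id $]
Step 9: reduce T->F. Stack=[T * ( ( T] ptr=5 lookahead=) remaining=[) * num * ( id ) ) * id $]
Step 10: reduce E->T. Stack=[T * ( ( E] ptr=5 lookahead=) remaining=[) * num * ( id ) ) * id $]
Step 11: shift ). Stack=[T * ( ( E )] ptr=6 lookahead=* remaining=[* num * ( id ) ) * id $]
Step 12: reduce F->( E ). Stack=[T * ( F] ptr=6 lookahead=* remaining=[* num * ( id ) ) * id $]
Step 13: reduce T->F. Stack=[T * ( T] ptr=6 lookahead=* remaining=[* num * ( id ) ) * id $]
Step 14: shift *. Stack=[T * ( T *] ptr=7 lookahead=num remaining=[num * ( id ) ) * id $]
Step 15: shift num. Stack=[T * ( T * num] ptr=8 lookahead=* remaining=[* ( id ) ) * id $]
Step 16: reduce F->num. Stack=[T * ( T * F] ptr=8 lookahead=* remaining=[* ( id ) ) * id $]
Step 17: reduce T->T * F. Stack=[T * ( T] ptr=8 lookahead=* remaining=[* ( id ) ) * id $]
Step 18: shift *. Stack=[T * ( T *] ptr=9 lookahead=( remaining=[( id ) ) * id $]
Step 19: shift (. Stack=[T * ( T * (] ptr=10 lookahead=id remaining=[id ) ) * id $]
Step 20: shift id. Stack=[T * ( T * ( id] ptr=11 lookahead=) remaining=[) ) * id $]
Step 21: reduce F->id. Stack=[T * ( T * ( F] ptr=11 lookahead=) remaining=[) ) * id $]
Step 22: reduce T->F. Stack=[T * ( T * ( T] ptr=11 lookahead=) remaining=[) ) * id $]
Step 23: reduce E->T. Stack=[T * ( T * ( E] ptr=11 lookahead=) remaining=[) ) * id $]
Step 24: shift ). Stack=[T * ( T * ( E )] ptr=12 lookahead=) remaining=[) * id $]
Step 25: reduce F->( E ). Stack=[T * ( T * F] ptr=12 lookahead=) remaining=[) * id $]
Step 26: reduce T->T * F. Stack=[T * ( T] ptr=12 lookahead=) remaining=[) * id $]
Step 27: reduce E->T. Stack=[T * ( E] ptr=12 lookahead=) remaining=[) * id $]
Step 28: shift ). Stack=[T * ( E )] ptr=13 lookahead=* remaining=[* id $]
Step 29: reduce F->( E ). Stack=[T * F] ptr=13 lookahead=* remaining=[* id $]
Step 30: reduce T->T * F. Stack=[T] ptr=13 lookahead=* remaining=[* id $]
Step 31: shift *. Stack=[T *] ptr=14 lookahead=id remaining=[id $]
Step 32: shift id. Stack=[T * id] ptr=15 lookahead=$ remaining=[$]
Step 33: reduce F->id. Stack=[T * F] ptr=15 lookahead=$ remaining=[$]
Step 34: reduce T->T * F. Stack=[T] ptr=15 lookahead=$ remaining=[$]
Step 35: reduce E->T. Stack=[E] ptr=15 lookahead=$ remaining=[$]
Step 36: accept. Stack=[E] ptr=15 lookahead=$ remaining=[$]

Answer: 8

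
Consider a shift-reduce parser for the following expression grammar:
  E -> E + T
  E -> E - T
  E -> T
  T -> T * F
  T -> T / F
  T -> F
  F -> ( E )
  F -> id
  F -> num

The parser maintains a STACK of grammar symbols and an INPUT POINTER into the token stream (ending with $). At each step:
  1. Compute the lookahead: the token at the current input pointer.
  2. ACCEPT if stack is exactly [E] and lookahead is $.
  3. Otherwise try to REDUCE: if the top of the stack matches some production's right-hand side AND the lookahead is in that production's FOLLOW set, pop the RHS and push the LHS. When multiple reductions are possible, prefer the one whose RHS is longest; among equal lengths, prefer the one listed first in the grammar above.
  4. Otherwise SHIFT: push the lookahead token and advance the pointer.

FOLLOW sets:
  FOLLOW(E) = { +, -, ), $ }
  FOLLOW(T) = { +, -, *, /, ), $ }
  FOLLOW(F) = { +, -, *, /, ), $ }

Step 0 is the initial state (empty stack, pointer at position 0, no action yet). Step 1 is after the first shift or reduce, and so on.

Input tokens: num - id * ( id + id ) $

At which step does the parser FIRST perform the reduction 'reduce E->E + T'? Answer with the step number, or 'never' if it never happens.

Step 1: shift num. Stack=[num] ptr=1 lookahead=- remaining=[- id * ( id + id ) $]
Step 2: reduce F->num. Stack=[F] ptr=1 lookahead=- remaining=[- id * ( id + id ) $]
Step 3: reduce T->F. Stack=[T] ptr=1 lookahead=- remaining=[- id * ( id + id ) $]
Step 4: reduce E->T. Stack=[E] ptr=1 lookahead=- remaining=[- id * ( id + id ) $]
Step 5: shift -. Stack=[E -] ptr=2 lookahead=id remaining=[id * ( id + id ) $]
Step 6: shift id. Stack=[E - id] ptr=3 lookahead=* remaining=[* ( id + id ) $]
Step 7: reduce F->id. Stack=[E - F] ptr=3 lookahead=* remaining=[* ( id + id ) $]
Step 8: reduce T->F. Stack=[E - T] ptr=3 lookahead=* remaining=[* ( id + id ) $]
Step 9: shift *. Stack=[E - T *] ptr=4 lookahead=( remaining=[( id + id ) $]
Step 10: shift (. Stack=[E - T * (] ptr=5 lookahead=id remaining=[id + id ) $]
Step 11: shift id. Stack=[E - T * ( id] ptr=6 lookahead=+ remaining=[+ id ) $]
Step 12: reduce F->id. Stack=[E - T * ( F] ptr=6 lookahead=+ remaining=[+ id ) $]
Step 13: reduce T->F. Stack=[E - T * ( T] ptr=6 lookahead=+ remaining=[+ id ) $]
Step 14: reduce E->T. Stack=[E - T * ( E] ptr=6 lookahead=+ remaining=[+ id ) $]
Step 15: shift +. Stack=[E - T * ( E +] ptr=7 lookahead=id remaining=[id ) $]
Step 16: shift id. Stack=[E - T * ( E + id] ptr=8 lookahead=) remaining=[) $]
Step 17: reduce F->id. Stack=[E - T * ( E + F] ptr=8 lookahead=) remaining=[) $]
Step 18: reduce T->F. Stack=[E - T * ( E + T] ptr=8 lookahead=) remaining=[) $]
Step 19: reduce E->E + T. Stack=[E - T * ( E] ptr=8 lookahead=) remaining=[) $]

Answer: 19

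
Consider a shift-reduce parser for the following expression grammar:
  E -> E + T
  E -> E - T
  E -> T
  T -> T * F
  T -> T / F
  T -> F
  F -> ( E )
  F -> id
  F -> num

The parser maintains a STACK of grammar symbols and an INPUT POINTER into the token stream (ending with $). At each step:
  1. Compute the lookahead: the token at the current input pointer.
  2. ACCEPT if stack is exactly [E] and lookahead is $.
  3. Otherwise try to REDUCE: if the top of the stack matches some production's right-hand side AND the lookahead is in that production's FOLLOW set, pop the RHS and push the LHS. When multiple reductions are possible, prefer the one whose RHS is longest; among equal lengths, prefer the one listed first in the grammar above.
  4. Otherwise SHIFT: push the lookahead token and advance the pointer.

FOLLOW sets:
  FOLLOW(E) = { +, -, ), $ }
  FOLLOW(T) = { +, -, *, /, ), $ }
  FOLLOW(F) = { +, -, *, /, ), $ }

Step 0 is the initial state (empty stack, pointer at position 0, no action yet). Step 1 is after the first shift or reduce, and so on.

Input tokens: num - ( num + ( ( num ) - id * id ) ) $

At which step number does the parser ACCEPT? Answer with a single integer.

Step 1: shift num. Stack=[num] ptr=1 lookahead=- remaining=[- ( num + ( ( num ) - id * id ) ) $]
Step 2: reduce F->num. Stack=[F] ptr=1 lookahead=- remaining=[- ( num + ( ( num ) - id * id ) ) $]
Step 3: reduce T->F. Stack=[T] ptr=1 lookahead=- remaining=[- ( num + ( ( num ) - id * id ) ) $]
Step 4: reduce E->T. Stack=[E] ptr=1 lookahead=- remaining=[- ( num + ( ( num ) - id * id ) ) $]
Step 5: shift -. Stack=[E -] ptr=2 lookahead=( remaining=[( num + ( ( num ) - id * id ) ) $]
Step 6: shift (. Stack=[E - (] ptr=3 lookahead=num remaining=[num + ( ( num ) - id * id ) ) $]
Step 7: shift num. Stack=[E - ( num] ptr=4 lookahead=+ remaining=[+ ( ( num ) - id * id ) ) $]
Step 8: reduce F->num. Stack=[E - ( F] ptr=4 lookahead=+ remaining=[+ ( ( num ) - id * id ) ) $]
Step 9: reduce T->F. Stack=[E - ( T] ptr=4 lookahead=+ remaining=[+ ( ( num ) - id * id ) ) $]
Step 10: reduce E->T. Stack=[E - ( E] ptr=4 lookahead=+ remaining=[+ ( ( num ) - id * id ) ) $]
Step 11: shift +. Stack=[E - ( E +] ptr=5 lookahead=( remaining=[( ( num ) - id * id ) ) $]
Step 12: shift (. Stack=[E - ( E + (] ptr=6 lookahead=( remaining=[( num ) - id * id ) ) $]
Step 13: shift (. Stack=[E - ( E + ( (] ptr=7 lookahead=num remaining=[num ) - id * id ) ) $]
Step 14: shift num. Stack=[E - ( E + ( ( num] ptr=8 lookahead=) remaining=[) - id * id ) ) $]
Step 15: reduce F->num. Stack=[E - ( E + ( ( F] ptr=8 lookahead=) remaining=[) - id * id ) ) $]
Step 16: reduce T->F. Stack=[E - ( E + ( ( T] ptr=8 lookahead=) remaining=[) - id * id ) ) $]
Step 17: reduce E->T. Stack=[E - ( E + ( ( E] ptr=8 lookahead=) remaining=[) - id * id ) ) $]
Step 18: shift ). Stack=[E - ( E + ( ( E )] ptr=9 lookahead=- remaining=[- id * id ) ) $]
Step 19: reduce F->( E ). Stack=[E - ( E + ( F] ptr=9 lookahead=- remaining=[- id * id ) ) $]
Step 20: reduce T->F. Stack=[E - ( E + ( T] ptr=9 lookahead=- remaining=[- id * id ) ) $]
Step 21: reduce E->T. Stack=[E - ( E + ( E] ptr=9 lookahead=- remaining=[- id * id ) ) $]
Step 22: shift -. Stack=[E - ( E + ( E -] ptr=10 lookahead=id remaining=[id * id ) ) $]
Step 23: shift id. Stack=[E - ( E + ( E - id] ptr=11 lookahead=* remaining=[* id ) ) $]
Step 24: reduce F->id. Stack=[E - ( E + ( E - F] ptr=11 lookahead=* remaining=[* id ) ) $]
Step 25: reduce T->F. Stack=[E - ( E + ( E - T] ptr=11 lookahead=* remaining=[* id ) ) $]
Step 26: shift *. Stack=[E - ( E + ( E - T *] ptr=12 lookahead=id remaining=[id ) ) $]
Step 27: shift id. Stack=[E - ( E + ( E - T * id] ptr=13 lookahead=) remaining=[) ) $]
Step 28: reduce F->id. Stack=[E - ( E + ( E - T * F] ptr=13 lookahead=) remaining=[) ) $]
Step 29: reduce T->T * F. Stack=[E - ( E + ( E - T] ptr=13 lookahead=) remaining=[) ) $]
Step 30: reduce E->E - T. Stack=[E - ( E + ( E] ptr=13 lookahead=) remaining=[) ) $]
Step 31: shift ). Stack=[E - ( E + ( E )] ptr=14 lookahead=) remaining=[) $]
Step 32: reduce F->( E ). Stack=[E - ( E + F] ptr=14 lookahead=) remaining=[) $]
Step 33: reduce T->F. Stack=[E - ( E + T] ptr=14 lookahead=) remaining=[) $]
Step 34: reduce E->E + T. Stack=[E - ( E] ptr=14 lookahead=) remaining=[) $]
Step 35: shift ). Stack=[E - ( E )] ptr=15 lookahead=$ remaining=[$]
Step 36: reduce F->( E ). Stack=[E - F] ptr=15 lookahead=$ remaining=[$]
Step 37: reduce T->F. Stack=[E - T] ptr=15 lookahead=$ remaining=[$]
Step 38: reduce E->E - T. Stack=[E] ptr=15 lookahead=$ remaining=[$]
Step 39: accept. Stack=[E] ptr=15 lookahead=$ remaining=[$]

Answer: 39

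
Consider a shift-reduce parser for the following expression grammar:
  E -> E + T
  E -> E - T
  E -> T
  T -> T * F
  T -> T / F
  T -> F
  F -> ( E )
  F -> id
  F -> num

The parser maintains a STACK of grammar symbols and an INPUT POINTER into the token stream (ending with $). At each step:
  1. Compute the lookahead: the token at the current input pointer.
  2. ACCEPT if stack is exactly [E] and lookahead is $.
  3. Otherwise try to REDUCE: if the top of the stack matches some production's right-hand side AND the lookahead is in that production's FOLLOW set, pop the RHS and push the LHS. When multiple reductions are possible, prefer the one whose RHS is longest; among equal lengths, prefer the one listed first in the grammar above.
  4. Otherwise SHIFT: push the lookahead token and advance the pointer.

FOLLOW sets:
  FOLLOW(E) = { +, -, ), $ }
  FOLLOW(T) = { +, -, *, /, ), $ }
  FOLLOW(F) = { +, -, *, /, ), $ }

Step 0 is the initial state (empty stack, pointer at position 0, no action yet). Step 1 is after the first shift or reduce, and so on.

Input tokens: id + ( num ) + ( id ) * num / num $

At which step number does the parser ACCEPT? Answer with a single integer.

Answer: 33

Derivation:
Step 1: shift id. Stack=[id] ptr=1 lookahead=+ remaining=[+ ( num ) + ( id ) * num / num $]
Step 2: reduce F->id. Stack=[F] ptr=1 lookahead=+ remaining=[+ ( num ) + ( id ) * num / num $]
Step 3: reduce T->F. Stack=[T] ptr=1 lookahead=+ remaining=[+ ( num ) + ( id ) * num / num $]
Step 4: reduce E->T. Stack=[E] ptr=1 lookahead=+ remaining=[+ ( num ) + ( id ) * num / num $]
Step 5: shift +. Stack=[E +] ptr=2 lookahead=( remaining=[( num ) + ( id ) * num / num $]
Step 6: shift (. Stack=[E + (] ptr=3 lookahead=num remaining=[num ) + ( id ) * num / num $]
Step 7: shift num. Stack=[E + ( num] ptr=4 lookahead=) remaining=[) + ( id ) * num / num $]
Step 8: reduce F->num. Stack=[E + ( F] ptr=4 lookahead=) remaining=[) + ( id ) * num / num $]
Step 9: reduce T->F. Stack=[E + ( T] ptr=4 lookahead=) remaining=[) + ( id ) * num / num $]
Step 10: reduce E->T. Stack=[E + ( E] ptr=4 lookahead=) remaining=[) + ( id ) * num / num $]
Step 11: shift ). Stack=[E + ( E )] ptr=5 lookahead=+ remaining=[+ ( id ) * num / num $]
Step 12: reduce F->( E ). Stack=[E + F] ptr=5 lookahead=+ remaining=[+ ( id ) * num / num $]
Step 13: reduce T->F. Stack=[E + T] ptr=5 lookahead=+ remaining=[+ ( id ) * num / num $]
Step 14: reduce E->E + T. Stack=[E] ptr=5 lookahead=+ remaining=[+ ( id ) * num / num $]
Step 15: shift +. Stack=[E +] ptr=6 lookahead=( remaining=[( id ) * num / num $]
Step 16: shift (. Stack=[E + (] ptr=7 lookahead=id remaining=[id ) * num / num $]
Step 17: shift id. Stack=[E + ( id] ptr=8 lookahead=) remaining=[) * num / num $]
Step 18: reduce F->id. Stack=[E + ( F] ptr=8 lookahead=) remaining=[) * num / num $]
Step 19: reduce T->F. Stack=[E + ( T] ptr=8 lookahead=) remaining=[) * num / num $]
Step 20: reduce E->T. Stack=[E + ( E] ptr=8 lookahead=) remaining=[) * num / num $]
Step 21: shift ). Stack=[E + ( E )] ptr=9 lookahead=* remaining=[* num / num $]
Step 22: reduce F->( E ). Stack=[E + F] ptr=9 lookahead=* remaining=[* num / num $]
Step 23: reduce T->F. Stack=[E + T] ptr=9 lookahead=* remaining=[* num / num $]
Step 24: shift *. Stack=[E + T *] ptr=10 lookahead=num remaining=[num / num $]
Step 25: shift num. Stack=[E + T * num] ptr=11 lookahead=/ remaining=[/ num $]
Step 26: reduce F->num. Stack=[E + T * F] ptr=11 lookahead=/ remaining=[/ num $]
Step 27: reduce T->T * F. Stack=[E + T] ptr=11 lookahead=/ remaining=[/ num $]
Step 28: shift /. Stack=[E + T /] ptr=12 lookahead=num remaining=[num $]
Step 29: shift num. Stack=[E + T / num] ptr=13 lookahead=$ remaining=[$]
Step 30: reduce F->num. Stack=[E + T / F] ptr=13 lookahead=$ remaining=[$]
Step 31: reduce T->T / F. Stack=[E + T] ptr=13 lookahead=$ remaining=[$]
Step 32: reduce E->E + T. Stack=[E] ptr=13 lookahead=$ remaining=[$]
Step 33: accept. Stack=[E] ptr=13 lookahead=$ remaining=[$]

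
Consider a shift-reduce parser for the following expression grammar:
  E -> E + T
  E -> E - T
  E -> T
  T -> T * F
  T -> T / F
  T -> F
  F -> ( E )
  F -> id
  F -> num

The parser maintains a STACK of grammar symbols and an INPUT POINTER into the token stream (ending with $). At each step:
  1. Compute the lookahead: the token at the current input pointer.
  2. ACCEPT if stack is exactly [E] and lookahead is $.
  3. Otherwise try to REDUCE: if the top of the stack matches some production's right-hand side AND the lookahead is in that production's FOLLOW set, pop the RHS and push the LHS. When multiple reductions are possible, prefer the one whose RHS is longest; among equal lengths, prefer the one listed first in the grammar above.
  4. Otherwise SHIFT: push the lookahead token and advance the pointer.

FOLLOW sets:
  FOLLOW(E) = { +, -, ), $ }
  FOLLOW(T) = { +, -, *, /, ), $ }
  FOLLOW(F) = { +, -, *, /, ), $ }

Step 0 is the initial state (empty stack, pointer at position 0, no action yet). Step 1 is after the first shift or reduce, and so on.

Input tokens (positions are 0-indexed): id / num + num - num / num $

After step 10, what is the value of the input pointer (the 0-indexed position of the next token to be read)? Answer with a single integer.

Answer: 5

Derivation:
Step 1: shift id. Stack=[id] ptr=1 lookahead=/ remaining=[/ num + num - num / num $]
Step 2: reduce F->id. Stack=[F] ptr=1 lookahead=/ remaining=[/ num + num - num / num $]
Step 3: reduce T->F. Stack=[T] ptr=1 lookahead=/ remaining=[/ num + num - num / num $]
Step 4: shift /. Stack=[T /] ptr=2 lookahead=num remaining=[num + num - num / num $]
Step 5: shift num. Stack=[T / num] ptr=3 lookahead=+ remaining=[+ num - num / num $]
Step 6: reduce F->num. Stack=[T / F] ptr=3 lookahead=+ remaining=[+ num - num / num $]
Step 7: reduce T->T / F. Stack=[T] ptr=3 lookahead=+ remaining=[+ num - num / num $]
Step 8: reduce E->T. Stack=[E] ptr=3 lookahead=+ remaining=[+ num - num / num $]
Step 9: shift +. Stack=[E +] ptr=4 lookahead=num remaining=[num - num / num $]
Step 10: shift num. Stack=[E + num] ptr=5 lookahead=- remaining=[- num / num $]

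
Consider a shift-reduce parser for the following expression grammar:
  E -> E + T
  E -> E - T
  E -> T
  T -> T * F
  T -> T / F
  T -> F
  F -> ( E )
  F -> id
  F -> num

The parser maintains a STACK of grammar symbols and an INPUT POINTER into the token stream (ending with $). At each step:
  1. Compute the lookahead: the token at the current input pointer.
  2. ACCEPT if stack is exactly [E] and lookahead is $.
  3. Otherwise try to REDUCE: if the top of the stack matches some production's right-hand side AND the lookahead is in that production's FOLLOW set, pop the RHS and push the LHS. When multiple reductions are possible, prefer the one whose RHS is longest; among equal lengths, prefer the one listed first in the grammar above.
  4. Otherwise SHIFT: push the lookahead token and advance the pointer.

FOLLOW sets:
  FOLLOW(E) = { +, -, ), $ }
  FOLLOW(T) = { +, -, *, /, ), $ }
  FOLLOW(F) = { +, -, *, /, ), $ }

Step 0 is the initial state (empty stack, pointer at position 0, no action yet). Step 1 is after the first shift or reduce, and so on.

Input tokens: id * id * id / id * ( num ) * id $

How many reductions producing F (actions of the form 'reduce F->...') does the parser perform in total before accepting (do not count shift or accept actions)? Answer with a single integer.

Step 1: shift id. Stack=[id] ptr=1 lookahead=* remaining=[* id * id / id * ( num ) * id $]
Step 2: reduce F->id. Stack=[F] ptr=1 lookahead=* remaining=[* id * id / id * ( num ) * id $]
Step 3: reduce T->F. Stack=[T] ptr=1 lookahead=* remaining=[* id * id / id * ( num ) * id $]
Step 4: shift *. Stack=[T *] ptr=2 lookahead=id remaining=[id * id / id * ( num ) * id $]
Step 5: shift id. Stack=[T * id] ptr=3 lookahead=* remaining=[* id / id * ( num ) * id $]
Step 6: reduce F->id. Stack=[T * F] ptr=3 lookahead=* remaining=[* id / id * ( num ) * id $]
Step 7: reduce T->T * F. Stack=[T] ptr=3 lookahead=* remaining=[* id / id * ( num ) * id $]
Step 8: shift *. Stack=[T *] ptr=4 lookahead=id remaining=[id / id * ( num ) * id $]
Step 9: shift id. Stack=[T * id] ptr=5 lookahead=/ remaining=[/ id * ( num ) * id $]
Step 10: reduce F->id. Stack=[T * F] ptr=5 lookahead=/ remaining=[/ id * ( num ) * id $]
Step 11: reduce T->T * F. Stack=[T] ptr=5 lookahead=/ remaining=[/ id * ( num ) * id $]
Step 12: shift /. Stack=[T /] ptr=6 lookahead=id remaining=[id * ( num ) * id $]
Step 13: shift id. Stack=[T / id] ptr=7 lookahead=* remaining=[* ( num ) * id $]
Step 14: reduce F->id. Stack=[T / F] ptr=7 lookahead=* remaining=[* ( num ) * id $]
Step 15: reduce T->T / F. Stack=[T] ptr=7 lookahead=* remaining=[* ( num ) * id $]
Step 16: shift *. Stack=[T *] ptr=8 lookahead=( remaining=[( num ) * id $]
Step 17: shift (. Stack=[T * (] ptr=9 lookahead=num remaining=[num ) * id $]
Step 18: shift num. Stack=[T * ( num] ptr=10 lookahead=) remaining=[) * id $]
Step 19: reduce F->num. Stack=[T * ( F] ptr=10 lookahead=) remaining=[) * id $]
Step 20: reduce T->F. Stack=[T * ( T] ptr=10 lookahead=) remaining=[) * id $]
Step 21: reduce E->T. Stack=[T * ( E] ptr=10 lookahead=) remaining=[) * id $]
Step 22: shift ). Stack=[T * ( E )] ptr=11 lookahead=* remaining=[* id $]
Step 23: reduce F->( E ). Stack=[T * F] ptr=11 lookahead=* remaining=[* id $]
Step 24: reduce T->T * F. Stack=[T] ptr=11 lookahead=* remaining=[* id $]
Step 25: shift *. Stack=[T *] ptr=12 lookahead=id remaining=[id $]
Step 26: shift id. Stack=[T * id] ptr=13 lookahead=$ remaining=[$]
Step 27: reduce F->id. Stack=[T * F] ptr=13 lookahead=$ remaining=[$]
Step 28: reduce T->T * F. Stack=[T] ptr=13 lookahead=$ remaining=[$]
Step 29: reduce E->T. Stack=[E] ptr=13 lookahead=$ remaining=[$]
Step 30: accept. Stack=[E] ptr=13 lookahead=$ remaining=[$]

Answer: 7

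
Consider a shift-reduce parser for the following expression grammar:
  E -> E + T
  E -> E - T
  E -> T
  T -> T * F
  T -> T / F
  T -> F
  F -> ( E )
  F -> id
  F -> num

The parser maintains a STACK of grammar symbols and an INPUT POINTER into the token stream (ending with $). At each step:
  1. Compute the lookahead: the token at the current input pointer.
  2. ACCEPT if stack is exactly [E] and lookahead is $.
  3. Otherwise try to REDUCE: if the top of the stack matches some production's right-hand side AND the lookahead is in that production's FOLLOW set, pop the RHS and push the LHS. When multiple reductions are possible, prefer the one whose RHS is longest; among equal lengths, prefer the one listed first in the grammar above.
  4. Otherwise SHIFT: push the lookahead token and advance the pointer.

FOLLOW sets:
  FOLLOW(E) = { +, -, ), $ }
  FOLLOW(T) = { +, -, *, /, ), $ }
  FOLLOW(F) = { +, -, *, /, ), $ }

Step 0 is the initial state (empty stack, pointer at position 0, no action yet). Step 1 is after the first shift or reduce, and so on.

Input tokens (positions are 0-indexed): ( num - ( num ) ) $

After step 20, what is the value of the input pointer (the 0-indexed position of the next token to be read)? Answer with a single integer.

Answer: 7

Derivation:
Step 1: shift (. Stack=[(] ptr=1 lookahead=num remaining=[num - ( num ) ) $]
Step 2: shift num. Stack=[( num] ptr=2 lookahead=- remaining=[- ( num ) ) $]
Step 3: reduce F->num. Stack=[( F] ptr=2 lookahead=- remaining=[- ( num ) ) $]
Step 4: reduce T->F. Stack=[( T] ptr=2 lookahead=- remaining=[- ( num ) ) $]
Step 5: reduce E->T. Stack=[( E] ptr=2 lookahead=- remaining=[- ( num ) ) $]
Step 6: shift -. Stack=[( E -] ptr=3 lookahead=( remaining=[( num ) ) $]
Step 7: shift (. Stack=[( E - (] ptr=4 lookahead=num remaining=[num ) ) $]
Step 8: shift num. Stack=[( E - ( num] ptr=5 lookahead=) remaining=[) ) $]
Step 9: reduce F->num. Stack=[( E - ( F] ptr=5 lookahead=) remaining=[) ) $]
Step 10: reduce T->F. Stack=[( E - ( T] ptr=5 lookahead=) remaining=[) ) $]
Step 11: reduce E->T. Stack=[( E - ( E] ptr=5 lookahead=) remaining=[) ) $]
Step 12: shift ). Stack=[( E - ( E )] ptr=6 lookahead=) remaining=[) $]
Step 13: reduce F->( E ). Stack=[( E - F] ptr=6 lookahead=) remaining=[) $]
Step 14: reduce T->F. Stack=[( E - T] ptr=6 lookahead=) remaining=[) $]
Step 15: reduce E->E - T. Stack=[( E] ptr=6 lookahead=) remaining=[) $]
Step 16: shift ). Stack=[( E )] ptr=7 lookahead=$ remaining=[$]
Step 17: reduce F->( E ). Stack=[F] ptr=7 lookahead=$ remaining=[$]
Step 18: reduce T->F. Stack=[T] ptr=7 lookahead=$ remaining=[$]
Step 19: reduce E->T. Stack=[E] ptr=7 lookahead=$ remaining=[$]
Step 20: accept. Stack=[E] ptr=7 lookahead=$ remaining=[$]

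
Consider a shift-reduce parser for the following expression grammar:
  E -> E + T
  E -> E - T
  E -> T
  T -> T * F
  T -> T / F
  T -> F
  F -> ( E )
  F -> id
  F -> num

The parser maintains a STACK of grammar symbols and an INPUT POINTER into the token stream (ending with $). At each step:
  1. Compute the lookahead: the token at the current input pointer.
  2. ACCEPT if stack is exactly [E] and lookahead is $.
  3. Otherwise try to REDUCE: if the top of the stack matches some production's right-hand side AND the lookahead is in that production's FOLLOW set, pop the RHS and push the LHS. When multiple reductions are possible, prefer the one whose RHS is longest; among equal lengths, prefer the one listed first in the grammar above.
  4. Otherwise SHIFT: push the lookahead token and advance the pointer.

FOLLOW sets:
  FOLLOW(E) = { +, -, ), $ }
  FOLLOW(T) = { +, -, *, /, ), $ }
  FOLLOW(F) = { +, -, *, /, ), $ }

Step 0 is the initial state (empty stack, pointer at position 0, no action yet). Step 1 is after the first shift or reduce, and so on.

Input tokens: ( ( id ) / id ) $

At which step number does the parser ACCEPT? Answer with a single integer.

Answer: 19

Derivation:
Step 1: shift (. Stack=[(] ptr=1 lookahead=( remaining=[( id ) / id ) $]
Step 2: shift (. Stack=[( (] ptr=2 lookahead=id remaining=[id ) / id ) $]
Step 3: shift id. Stack=[( ( id] ptr=3 lookahead=) remaining=[) / id ) $]
Step 4: reduce F->id. Stack=[( ( F] ptr=3 lookahead=) remaining=[) / id ) $]
Step 5: reduce T->F. Stack=[( ( T] ptr=3 lookahead=) remaining=[) / id ) $]
Step 6: reduce E->T. Stack=[( ( E] ptr=3 lookahead=) remaining=[) / id ) $]
Step 7: shift ). Stack=[( ( E )] ptr=4 lookahead=/ remaining=[/ id ) $]
Step 8: reduce F->( E ). Stack=[( F] ptr=4 lookahead=/ remaining=[/ id ) $]
Step 9: reduce T->F. Stack=[( T] ptr=4 lookahead=/ remaining=[/ id ) $]
Step 10: shift /. Stack=[( T /] ptr=5 lookahead=id remaining=[id ) $]
Step 11: shift id. Stack=[( T / id] ptr=6 lookahead=) remaining=[) $]
Step 12: reduce F->id. Stack=[( T / F] ptr=6 lookahead=) remaining=[) $]
Step 13: reduce T->T / F. Stack=[( T] ptr=6 lookahead=) remaining=[) $]
Step 14: reduce E->T. Stack=[( E] ptr=6 lookahead=) remaining=[) $]
Step 15: shift ). Stack=[( E )] ptr=7 lookahead=$ remaining=[$]
Step 16: reduce F->( E ). Stack=[F] ptr=7 lookahead=$ remaining=[$]
Step 17: reduce T->F. Stack=[T] ptr=7 lookahead=$ remaining=[$]
Step 18: reduce E->T. Stack=[E] ptr=7 lookahead=$ remaining=[$]
Step 19: accept. Stack=[E] ptr=7 lookahead=$ remaining=[$]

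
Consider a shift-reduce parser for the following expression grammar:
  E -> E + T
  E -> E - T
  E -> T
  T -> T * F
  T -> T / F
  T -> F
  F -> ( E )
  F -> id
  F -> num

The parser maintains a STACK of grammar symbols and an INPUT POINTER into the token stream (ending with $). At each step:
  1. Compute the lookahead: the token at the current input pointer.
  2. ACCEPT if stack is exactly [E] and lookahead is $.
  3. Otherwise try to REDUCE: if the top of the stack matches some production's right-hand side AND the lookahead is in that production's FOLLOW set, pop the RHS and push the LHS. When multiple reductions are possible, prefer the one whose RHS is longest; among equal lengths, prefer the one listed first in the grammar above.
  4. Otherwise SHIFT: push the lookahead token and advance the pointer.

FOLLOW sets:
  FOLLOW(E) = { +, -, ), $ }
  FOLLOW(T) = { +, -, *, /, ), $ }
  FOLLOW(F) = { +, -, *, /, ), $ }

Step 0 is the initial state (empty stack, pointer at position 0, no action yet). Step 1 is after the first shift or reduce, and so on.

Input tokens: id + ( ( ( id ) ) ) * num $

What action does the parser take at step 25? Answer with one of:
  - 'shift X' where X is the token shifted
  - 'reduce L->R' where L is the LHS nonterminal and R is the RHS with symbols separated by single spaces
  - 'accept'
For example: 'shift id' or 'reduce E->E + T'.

Step 1: shift id. Stack=[id] ptr=1 lookahead=+ remaining=[+ ( ( ( id ) ) ) * num $]
Step 2: reduce F->id. Stack=[F] ptr=1 lookahead=+ remaining=[+ ( ( ( id ) ) ) * num $]
Step 3: reduce T->F. Stack=[T] ptr=1 lookahead=+ remaining=[+ ( ( ( id ) ) ) * num $]
Step 4: reduce E->T. Stack=[E] ptr=1 lookahead=+ remaining=[+ ( ( ( id ) ) ) * num $]
Step 5: shift +. Stack=[E +] ptr=2 lookahead=( remaining=[( ( ( id ) ) ) * num $]
Step 6: shift (. Stack=[E + (] ptr=3 lookahead=( remaining=[( ( id ) ) ) * num $]
Step 7: shift (. Stack=[E + ( (] ptr=4 lookahead=( remaining=[( id ) ) ) * num $]
Step 8: shift (. Stack=[E + ( ( (] ptr=5 lookahead=id remaining=[id ) ) ) * num $]
Step 9: shift id. Stack=[E + ( ( ( id] ptr=6 lookahead=) remaining=[) ) ) * num $]
Step 10: reduce F->id. Stack=[E + ( ( ( F] ptr=6 lookahead=) remaining=[) ) ) * num $]
Step 11: reduce T->F. Stack=[E + ( ( ( T] ptr=6 lookahead=) remaining=[) ) ) * num $]
Step 12: reduce E->T. Stack=[E + ( ( ( E] ptr=6 lookahead=) remaining=[) ) ) * num $]
Step 13: shift ). Stack=[E + ( ( ( E )] ptr=7 lookahead=) remaining=[) ) * num $]
Step 14: reduce F->( E ). Stack=[E + ( ( F] ptr=7 lookahead=) remaining=[) ) * num $]
Step 15: reduce T->F. Stack=[E + ( ( T] ptr=7 lookahead=) remaining=[) ) * num $]
Step 16: reduce E->T. Stack=[E + ( ( E] ptr=7 lookahead=) remaining=[) ) * num $]
Step 17: shift ). Stack=[E + ( ( E )] ptr=8 lookahead=) remaining=[) * num $]
Step 18: reduce F->( E ). Stack=[E + ( F] ptr=8 lookahead=) remaining=[) * num $]
Step 19: reduce T->F. Stack=[E + ( T] ptr=8 lookahead=) remaining=[) * num $]
Step 20: reduce E->T. Stack=[E + ( E] ptr=8 lookahead=) remaining=[) * num $]
Step 21: shift ). Stack=[E + ( E )] ptr=9 lookahead=* remaining=[* num $]
Step 22: reduce F->( E ). Stack=[E + F] ptr=9 lookahead=* remaining=[* num $]
Step 23: reduce T->F. Stack=[E + T] ptr=9 lookahead=* remaining=[* num $]
Step 24: shift *. Stack=[E + T *] ptr=10 lookahead=num remaining=[num $]
Step 25: shift num. Stack=[E + T * num] ptr=11 lookahead=$ remaining=[$]

Answer: shift num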